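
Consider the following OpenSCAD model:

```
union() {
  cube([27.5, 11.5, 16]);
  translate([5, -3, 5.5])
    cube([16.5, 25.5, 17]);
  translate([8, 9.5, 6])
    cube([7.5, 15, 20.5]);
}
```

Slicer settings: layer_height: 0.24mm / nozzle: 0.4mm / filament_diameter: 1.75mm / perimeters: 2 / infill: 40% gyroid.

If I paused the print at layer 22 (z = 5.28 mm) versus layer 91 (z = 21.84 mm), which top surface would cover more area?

Layer 22 (z = 5.28): the 27.5×11.5 cube contributes its full rectangle (area 316.25 mm²); the cube at (5, -3) is not intersected at this z (z outside [5.5, 22.5]); the cube at (8, 9.5) does not reach this height (z outside [6, 26.5]); Combining (union): only the 27.5×11.5 cube is present, so the union is just that shape — area = 316.25 mm². So its area = 316.25 mm². Layer 91 (z = 21.84): the cube does not reach this height (z outside [0, 16]); the 16.5×25.5 cube at (5, -3) contributes its full rectangle (area 420.75 mm²); the cube at (8, 9.5) is present — its section is the full 7.5×15 rectangle (area 112.50 mm²); Combining (union): the regions partially overlap — summed areas 533.25 mm² minus the doubly-counted overlap 97.50 mm² gives 435.75 mm² — area = 435.75 mm². So its area = 435.75 mm². Layer 91 is larger (435.75 vs 316.25 mm²).

layer 91 (z = 21.84 mm)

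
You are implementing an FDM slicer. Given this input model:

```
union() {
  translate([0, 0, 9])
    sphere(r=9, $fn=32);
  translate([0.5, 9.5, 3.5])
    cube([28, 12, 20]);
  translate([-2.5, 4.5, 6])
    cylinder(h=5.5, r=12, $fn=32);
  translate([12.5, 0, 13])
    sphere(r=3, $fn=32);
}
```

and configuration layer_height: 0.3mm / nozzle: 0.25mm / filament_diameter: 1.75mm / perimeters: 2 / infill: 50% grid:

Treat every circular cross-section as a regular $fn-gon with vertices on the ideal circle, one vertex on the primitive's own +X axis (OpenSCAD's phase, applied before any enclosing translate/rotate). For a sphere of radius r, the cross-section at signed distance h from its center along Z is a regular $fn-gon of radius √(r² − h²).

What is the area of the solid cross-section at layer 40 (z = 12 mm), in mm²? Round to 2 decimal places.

585.72 mm²

At z = 12 mm: the sphere: section is a regular 32-gon, circumradius = √(r²−h²) = √(9²−3²) = 8.485 (area = (32/2)·8.485²·sin(360°/32) = 224.74 mm²); the 28×12 cube at (0.5, 9.5) contributes its full rectangle (area 336.00 mm²); the cylinder at (-2.5, 4.5) is not intersected at this z (z outside [6, 11.5]); the r=3 sphere at (12.5, 0) slices to a regular 32-gon of circumradius 2.828 (√(r²−h²) with h=1 from center) (area = (32/2)·2.828²·sin(360°/32) = 24.97 mm²); Merging all regions: the 3 present regions are separate (no shared area or edge), so areas and boundary lengths simply add and each stays a separate island — area = 585.72 mm². Overall, the cross-section has 3 separate islands. Net area = 585.72 mm².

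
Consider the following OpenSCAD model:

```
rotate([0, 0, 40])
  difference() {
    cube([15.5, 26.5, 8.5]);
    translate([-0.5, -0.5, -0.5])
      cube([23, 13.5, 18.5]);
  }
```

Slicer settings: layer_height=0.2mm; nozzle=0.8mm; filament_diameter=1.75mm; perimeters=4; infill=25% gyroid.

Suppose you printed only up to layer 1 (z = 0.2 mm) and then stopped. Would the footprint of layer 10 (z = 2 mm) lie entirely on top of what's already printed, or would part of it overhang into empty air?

entirely on top

Compare the two slices. At z = 0.2: the cube is present — its section is the full 15.5×26.5 rectangle (area 410.75 mm²); the cube at (-0.5, -0.5) is present — its section is the full 23×13.5 rectangle (area 310.50 mm²); After the difference (first − rest): starting from the 15.5×26.5 cube (410.75 mm²), the 23×13.5 cube at (-0.5, -0.5) partially overlaps it — only the 201.50 mm² overlap (of its 310.50 mm²) is removed, clipping the outline — area = 209.25 mm²; (rotated 40° about Z; rotation is an isometry so areas/perimeters/island counts are preserved). At z = 2: the cube (footprint 15.5×26.5) is included at this height (area 410.75 mm²); the cube at (-0.5, -0.5) is present — its section is the full 23×13.5 rectangle (area 310.50 mm²); Taking the first minus the rest: starting from the 15.5×26.5 cube (410.75 mm²), the 23×13.5 cube at (-0.5, -0.5) partially overlaps it — only the 201.50 mm² overlap (of its 310.50 mm²) is removed, clipping the outline — area = 209.25 mm²; (whole slice rotated 40° about Z — lengths, areas and connectivity unchanged). Checking containment: the cross-section at z = 2 is a subset of the cross-section at z = 0.2.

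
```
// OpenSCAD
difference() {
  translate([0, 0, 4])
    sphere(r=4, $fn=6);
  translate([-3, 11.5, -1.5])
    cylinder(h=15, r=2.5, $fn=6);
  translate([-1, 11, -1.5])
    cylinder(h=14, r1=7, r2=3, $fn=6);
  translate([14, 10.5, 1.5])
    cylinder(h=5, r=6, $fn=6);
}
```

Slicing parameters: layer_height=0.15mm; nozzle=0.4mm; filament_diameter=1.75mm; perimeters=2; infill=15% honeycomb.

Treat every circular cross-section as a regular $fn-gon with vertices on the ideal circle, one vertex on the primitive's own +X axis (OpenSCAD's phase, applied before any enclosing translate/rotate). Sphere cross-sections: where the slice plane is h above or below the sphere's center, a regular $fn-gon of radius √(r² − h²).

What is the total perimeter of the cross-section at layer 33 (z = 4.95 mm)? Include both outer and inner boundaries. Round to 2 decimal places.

23.31 mm

At z = 4.95 mm: the r=4 sphere slices to a regular 6-gon of circumradius 3.886 (√(r²−h²) with h=0.95 from center) (perimeter = 2·6·3.886·sin(180°/6) = 23.31 mm); the cylinder at (-3, 11.5): section is a regular 6-gon, circumradius r=2.5 (perimeter = 2·6·2.500·sin(180°/6) = 15.00 mm); the cone at (-1, 11): at t=0.461 of its height the radius interpolates to r₁+(r₂−r₁)t = 5.157, giving a regular 6-gon of that circumradius (perimeter = 2·6·5.157·sin(180°/6) = 30.94 mm); the r=6 cylinder at (14, 10.5) contributes a regular 6-gon of circumradius 6 (perimeter = 2·6·6.000·sin(180°/6) = 36.00 mm); Taking the first minus the rest: starting from the r=4 sphere, the r=2.5 cylinder at (-3, 11.5) misses the remaining region (no effect); the cone at (-1, 11) misses the remaining region (no effect); the r=6 cylinder at (14, 10.5) misses the remaining region (no effect) — boundary = 23.31 mm. Overall, the cross-section is a single solid region. Total boundary length (outer) = 23.31 mm.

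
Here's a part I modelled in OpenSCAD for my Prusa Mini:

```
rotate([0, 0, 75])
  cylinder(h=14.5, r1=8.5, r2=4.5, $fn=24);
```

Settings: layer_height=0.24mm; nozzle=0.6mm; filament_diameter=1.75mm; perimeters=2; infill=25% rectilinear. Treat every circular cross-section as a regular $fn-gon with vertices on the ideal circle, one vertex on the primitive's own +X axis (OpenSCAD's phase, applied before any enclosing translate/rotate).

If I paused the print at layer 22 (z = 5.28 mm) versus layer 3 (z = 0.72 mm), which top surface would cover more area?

layer 3 (z = 0.72 mm)

Layer 22 (z = 5.28): the cone contributes a regular 24-gon of circumradius 7.043 (interpolated between r1=8.5 and r2=4.5 at t=0.364) (area = (24/2)·7.043²·sin(360°/24) = 154.08 mm²); (rotated 75° about Z; rotation is an isometry so areas/perimeters/island counts are preserved). So its area = 154.08 mm². Layer 3 (z = 0.72): the cone contributes a regular 24-gon of circumradius 8.301 (interpolated between r1=8.5 and r2=4.5 at t=0.050) (area = (24/2)·8.301²·sin(360°/24) = 214.03 mm²); (rotated 75° about Z; rotation is an isometry so areas/perimeters/island counts are preserved). So its area = 214.03 mm². Layer 3 is larger (214.03 vs 154.08 mm²).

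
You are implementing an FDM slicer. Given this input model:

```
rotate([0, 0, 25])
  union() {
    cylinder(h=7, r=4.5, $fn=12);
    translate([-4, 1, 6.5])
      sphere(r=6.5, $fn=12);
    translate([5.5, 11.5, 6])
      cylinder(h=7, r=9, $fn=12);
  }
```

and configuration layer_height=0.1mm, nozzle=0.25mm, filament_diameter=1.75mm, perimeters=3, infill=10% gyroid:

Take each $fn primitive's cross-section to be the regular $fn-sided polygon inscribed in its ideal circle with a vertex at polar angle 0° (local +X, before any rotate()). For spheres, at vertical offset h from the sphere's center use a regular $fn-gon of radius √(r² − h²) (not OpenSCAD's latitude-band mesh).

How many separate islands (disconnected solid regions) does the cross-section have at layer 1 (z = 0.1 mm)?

1

At z = 0.1 mm: the cylinder: section is a regular 12-gon, circumradius r=4.5; the r=6.5 sphere at (-4, 1) slices to a regular 12-gon of circumradius 1.136 (√(r²−h²) with h=6.4 from center); the cylinder at (5.5, 11.5) is not intersected at this z (z outside [6, 13]); Taking the union: the regions partially overlap (shared area 2.43 mm²), so overlapping operands fuse into one piece — 1 connected region; (whole slice rotated 25° about Z — lengths, areas and connectivity unchanged). Overall, the cross-section is a single solid region. Island count = 1.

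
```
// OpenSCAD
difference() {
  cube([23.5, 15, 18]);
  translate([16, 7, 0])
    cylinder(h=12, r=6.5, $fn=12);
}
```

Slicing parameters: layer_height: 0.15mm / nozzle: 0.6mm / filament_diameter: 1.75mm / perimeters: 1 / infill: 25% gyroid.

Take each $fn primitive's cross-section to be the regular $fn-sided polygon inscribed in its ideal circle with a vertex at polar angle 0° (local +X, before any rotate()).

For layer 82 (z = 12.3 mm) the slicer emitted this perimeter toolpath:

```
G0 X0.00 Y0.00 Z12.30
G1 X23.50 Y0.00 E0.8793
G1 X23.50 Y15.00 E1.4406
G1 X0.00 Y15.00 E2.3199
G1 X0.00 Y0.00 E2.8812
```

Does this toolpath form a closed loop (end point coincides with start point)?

yes

Start point (G0): (0.00, 0.00). End point (last G1): the path returns to the start — closed.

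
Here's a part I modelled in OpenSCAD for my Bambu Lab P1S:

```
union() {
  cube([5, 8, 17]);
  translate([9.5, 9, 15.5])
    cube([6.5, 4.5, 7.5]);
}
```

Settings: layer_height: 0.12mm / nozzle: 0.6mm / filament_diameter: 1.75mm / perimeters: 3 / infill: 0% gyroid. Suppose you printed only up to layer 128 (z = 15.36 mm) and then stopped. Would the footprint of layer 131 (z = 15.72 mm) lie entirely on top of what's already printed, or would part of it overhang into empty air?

part overhangs

Compare the two slices. At z = 15.36: the cube is present — its section is the full 5×8 rectangle (area 40.00 mm²); the cube at (9.5, 9) is absent (z outside [15.5, 23]); Taking the union: only the 5×8 cube is present, so the union is just that shape — area = 40.00 mm². At z = 15.72: the 5×8 cube contributes its full rectangle (area 40.00 mm²); the 6.5×4.5 cube at (9.5, 9) contributes its full rectangle (area 29.25 mm²); Merging all regions: the 2 present regions are separate (no shared area or edge), so areas and boundary lengths simply add and each stays a separate island — area = 69.25 mm². Checking containment: at z = 15.72 the cross-section extends beyond the z = 15.36 cross-section by about 29.25 mm².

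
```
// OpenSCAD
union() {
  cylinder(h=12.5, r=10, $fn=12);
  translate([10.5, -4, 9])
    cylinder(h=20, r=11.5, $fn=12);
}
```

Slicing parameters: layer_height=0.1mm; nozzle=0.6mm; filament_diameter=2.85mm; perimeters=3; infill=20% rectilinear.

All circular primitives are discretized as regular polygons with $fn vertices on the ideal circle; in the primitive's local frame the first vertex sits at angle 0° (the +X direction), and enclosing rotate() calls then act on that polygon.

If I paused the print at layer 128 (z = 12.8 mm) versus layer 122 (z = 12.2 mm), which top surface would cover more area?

Layer 128 (z = 12.8): the cylinder does not reach this height (z outside [0, 12.5]); the cylinder at (10.5, -4): section is a regular 12-gon, circumradius r=11.5 (area = (12/2)·11.500²·sin(360°/12) = 396.75 mm²); Combining (union): only the r=11.5 cylinder at (10.5, -4) is present, so the union is just that shape — area = 396.75 mm². So its area = 396.75 mm². Layer 122 (z = 12.2): the r=10 cylinder contributes a regular 12-gon of circumradius 10 (area = (12/2)·10.000²·sin(360°/12) = 300.00 mm²); the r=11.5 cylinder at (10.5, -4) contributes a regular 12-gon of circumradius 11.5 (area = (12/2)·11.500²·sin(360°/12) = 396.75 mm²); Merging all regions: the regions partially overlap — summed areas 696.75 mm² minus the doubly-counted overlap 121.82 mm² gives 574.93 mm² — area = 574.93 mm². So its area = 574.93 mm². Layer 122 is larger (574.93 vs 396.75 mm²).

layer 122 (z = 12.2 mm)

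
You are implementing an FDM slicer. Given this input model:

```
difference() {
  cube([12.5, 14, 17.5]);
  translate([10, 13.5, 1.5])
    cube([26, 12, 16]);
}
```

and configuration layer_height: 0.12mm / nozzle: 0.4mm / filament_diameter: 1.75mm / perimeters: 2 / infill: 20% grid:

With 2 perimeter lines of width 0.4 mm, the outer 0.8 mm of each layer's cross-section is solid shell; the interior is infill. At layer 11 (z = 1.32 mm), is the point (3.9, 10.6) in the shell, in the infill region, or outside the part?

infill

At z = 1.32 mm: the cube is present — its section is the full 12.5×14 rectangle; the cube at (10, 13.5) is not intersected at this z (z outside [1.5, 17.5]); Taking the first minus the rest: none of the subtracted shapes is present at this height, so the 12.5×14 cube is unchanged — 1 connected region. Overall, the cross-section is a single solid region. The nearest boundary edge runs (12.50, 14.00)→(0.00, 14.00); distance from the point to it = 3.40 mm. The point is inside the cross-section and 3.40 mm from the nearest boundary — more than the 0.8 mm shell width (2 × 0.4), so it's in the infill interior.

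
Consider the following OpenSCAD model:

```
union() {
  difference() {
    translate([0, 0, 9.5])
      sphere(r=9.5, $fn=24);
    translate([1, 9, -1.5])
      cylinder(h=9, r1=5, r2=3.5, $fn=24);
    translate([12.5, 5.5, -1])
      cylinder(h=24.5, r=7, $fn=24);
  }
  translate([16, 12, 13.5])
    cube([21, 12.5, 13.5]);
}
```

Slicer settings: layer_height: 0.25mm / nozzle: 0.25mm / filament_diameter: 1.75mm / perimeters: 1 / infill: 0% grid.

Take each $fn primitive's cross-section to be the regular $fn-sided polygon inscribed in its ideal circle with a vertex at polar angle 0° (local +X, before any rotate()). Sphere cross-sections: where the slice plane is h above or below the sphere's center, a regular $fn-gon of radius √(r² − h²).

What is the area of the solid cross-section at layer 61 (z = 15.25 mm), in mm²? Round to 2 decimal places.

437.49 mm²

At z = 15.25 mm: the sphere: section is a regular 24-gon, circumradius = √(r²−h²) = √(9.5²−5.75²) = 7.562 (area = (24/2)·7.562²·sin(360°/24) = 177.61 mm²); the cone at (1, 9) is not intersected at this z (z outside [-1.5, 7.5]); the r=7 cylinder at (12.5, 5.5) contributes a regular 24-gon of circumradius 7 (area = (24/2)·7.000²·sin(360°/24) = 152.19 mm²); After the difference (first − rest): starting from the r=9.5 sphere (177.61 mm²), the r=7 cylinder at (12.5, 5.5) partially overlaps it — only the 2.63 mm² overlap (of its 152.19 mm²) is removed, clipping the outline — area = 174.99 mm²; the cube at (16, 12) (footprint 21×12.5) is included at this height (area 262.50 mm²); Merging all regions: the 2 present regions are separate (no shared area or edge), so areas and boundary lengths simply add and each stays a separate island — area = 437.49 mm². Overall, the cross-section has 2 separate islands. Net area = 437.49 mm².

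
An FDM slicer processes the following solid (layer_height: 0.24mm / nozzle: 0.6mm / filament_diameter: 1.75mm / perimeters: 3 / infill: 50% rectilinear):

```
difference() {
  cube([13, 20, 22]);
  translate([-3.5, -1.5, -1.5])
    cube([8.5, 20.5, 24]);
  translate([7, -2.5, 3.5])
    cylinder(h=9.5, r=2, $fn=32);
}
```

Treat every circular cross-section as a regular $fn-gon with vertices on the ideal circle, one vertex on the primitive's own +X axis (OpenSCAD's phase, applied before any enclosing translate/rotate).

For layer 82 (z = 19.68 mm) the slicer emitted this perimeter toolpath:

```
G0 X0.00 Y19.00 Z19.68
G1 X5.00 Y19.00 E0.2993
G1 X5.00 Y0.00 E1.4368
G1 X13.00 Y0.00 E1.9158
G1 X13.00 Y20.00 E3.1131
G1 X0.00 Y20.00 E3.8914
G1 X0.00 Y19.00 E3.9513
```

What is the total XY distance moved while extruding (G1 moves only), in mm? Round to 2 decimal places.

66.00 mm

Sum the Euclidean lengths of each G1 segment: total = 66.00 mm.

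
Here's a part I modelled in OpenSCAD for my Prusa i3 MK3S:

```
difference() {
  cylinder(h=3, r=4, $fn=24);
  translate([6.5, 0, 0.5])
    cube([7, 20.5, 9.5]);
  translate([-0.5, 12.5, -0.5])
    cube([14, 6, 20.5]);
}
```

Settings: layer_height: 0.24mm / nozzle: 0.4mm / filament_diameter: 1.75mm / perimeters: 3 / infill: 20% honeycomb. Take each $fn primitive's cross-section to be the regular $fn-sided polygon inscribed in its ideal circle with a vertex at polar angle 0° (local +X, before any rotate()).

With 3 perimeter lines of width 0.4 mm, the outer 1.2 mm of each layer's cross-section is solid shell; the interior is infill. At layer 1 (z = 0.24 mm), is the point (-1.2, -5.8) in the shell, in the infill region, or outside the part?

outside

At z = 0.24 mm: the r=4 cylinder gives a regular 24-gon of circumradius 4 (constant along its height); the cube at (6.5, 0) does not reach this height (z outside [0.5, 10]); the cube at (-0.5, 12.5) (footprint 14×6) is included at this height; Taking the first minus the rest: starting from the r=4 cylinder, the 14×6 cube at (-0.5, 12.5) misses the remaining region (no effect) — 1 connected region. Overall, the cross-section is a single solid region. The nearest boundary edge runs (-0.00, -4.00)→(-1.04, -3.86); distance from the point to it = 1.94 mm. The point is not inside any of the regions above, so it lies outside the cross-section (1.94 mm from the nearest boundary).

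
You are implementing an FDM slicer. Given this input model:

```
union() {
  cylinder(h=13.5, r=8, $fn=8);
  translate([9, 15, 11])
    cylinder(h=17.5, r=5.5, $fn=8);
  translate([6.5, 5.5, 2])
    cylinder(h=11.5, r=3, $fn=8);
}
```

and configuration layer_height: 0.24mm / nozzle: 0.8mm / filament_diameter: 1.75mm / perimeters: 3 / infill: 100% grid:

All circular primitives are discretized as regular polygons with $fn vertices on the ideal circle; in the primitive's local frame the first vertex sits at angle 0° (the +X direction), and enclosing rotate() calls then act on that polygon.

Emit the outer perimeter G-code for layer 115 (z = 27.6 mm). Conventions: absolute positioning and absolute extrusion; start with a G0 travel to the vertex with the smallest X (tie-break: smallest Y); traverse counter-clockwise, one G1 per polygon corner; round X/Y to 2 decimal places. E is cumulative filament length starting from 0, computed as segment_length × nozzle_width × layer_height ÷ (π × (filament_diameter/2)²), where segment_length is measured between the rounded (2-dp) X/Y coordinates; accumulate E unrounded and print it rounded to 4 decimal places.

At z = 27.6 mm: the cylinder is absent (z outside [0, 13.5]); the r=5.5 cylinder at (9, 15) contributes a regular 8-gon of circumradius 5.5; the cylinder at (6.5, 5.5) is absent (z outside [2, 13.5]); Taking the union: only the r=5.5 cylinder at (9, 15) is present, so the union is just that shape — 1 connected region. The outline is a single polygon with 8 vertices. Extrusion per mm of travel: 0.8 × 0.24 / (π × 0.875²) = 0.079824. Accumulating E over each segment gives final E = 2.6885.

G0 X3.50 Y15.00 Z27.60
G1 X5.11 Y11.11 E0.3361
G1 X9.00 Y9.50 E0.6721
G1 X12.89 Y11.11 E1.0082
G1 X14.50 Y15.00 E1.3442
G1 X12.89 Y18.89 E1.6803
G1 X9.00 Y20.50 E2.0164
G1 X5.11 Y18.89 E2.3524
G1 X3.50 Y15.00 E2.6885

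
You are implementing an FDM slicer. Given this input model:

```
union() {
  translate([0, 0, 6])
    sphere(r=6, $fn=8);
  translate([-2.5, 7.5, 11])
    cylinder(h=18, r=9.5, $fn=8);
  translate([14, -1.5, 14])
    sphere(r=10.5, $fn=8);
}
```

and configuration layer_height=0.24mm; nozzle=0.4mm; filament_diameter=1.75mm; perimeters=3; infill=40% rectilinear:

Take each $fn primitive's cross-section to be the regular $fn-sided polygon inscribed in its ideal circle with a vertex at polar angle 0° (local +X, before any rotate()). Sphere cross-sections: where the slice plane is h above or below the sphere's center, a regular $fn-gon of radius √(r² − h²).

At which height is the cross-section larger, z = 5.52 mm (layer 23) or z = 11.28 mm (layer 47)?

layer 47 (z = 11.28 mm)

Layer 23 (z = 5.52): the sphere: section is a regular 8-gon, circumradius = √(r²−h²) = √(6²−0.48²) = 5.981 (area = (8/2)·5.981²·sin(360°/8) = 101.17 mm²); the cylinder at (-2.5, 7.5) does not reach this height (z outside [11, 29]); the sphere at (14, -1.5): section is a regular 8-gon, circumradius = √(r²−h²) = √(10.5²−8.48²) = 6.192 (area = (8/2)·6.192²·sin(360°/8) = 108.44 mm²); Combining (union): the 2 present regions are separate (no shared area or edge), so areas and boundary lengths simply add and each stays a separate island — area = 209.61 mm². So its area = 209.61 mm². Layer 47 (z = 11.28): the r=6 sphere contributes a regular 8-gon of circumradius √(6²−5.28²) = 2.850 (area = (8/2)·2.850²·sin(360°/8) = 22.97 mm²); the cylinder at (-2.5, 7.5): section is a regular 8-gon, circumradius r=9.5 (area = (8/2)·9.500²·sin(360°/8) = 255.27 mm²); the r=10.5 sphere at (14, -1.5) slices to a regular 8-gon of circumradius 10.142 (√(r²−h²) with h=2.72 from center) (area = (8/2)·10.142²·sin(360°/8) = 290.91 mm²); Merging all regions: the regions partially overlap — summed areas 569.15 mm² minus the doubly-counted overlap 16.18 mm² gives 552.97 mm² — area = 552.97 mm². So its area = 552.97 mm². Layer 47 is larger (552.97 vs 209.61 mm²).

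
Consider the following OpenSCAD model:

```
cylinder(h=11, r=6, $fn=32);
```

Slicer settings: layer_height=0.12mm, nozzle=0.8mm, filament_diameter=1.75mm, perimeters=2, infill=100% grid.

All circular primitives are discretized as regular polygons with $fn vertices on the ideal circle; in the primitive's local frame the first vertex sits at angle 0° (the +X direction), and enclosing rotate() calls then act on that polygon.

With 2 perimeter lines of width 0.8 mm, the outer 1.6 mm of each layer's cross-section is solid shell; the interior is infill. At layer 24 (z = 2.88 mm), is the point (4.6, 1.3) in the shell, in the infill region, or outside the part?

shell

At z = 2.88 mm: the r=6 cylinder gives a regular 32-gon of circumradius 6 (constant along its height). Overall, the cross-section is a single solid region. The nearest boundary edge runs (5.88, 1.17)→(5.54, 2.30); distance from the point to it = 1.19 mm. The point is inside the cross-section, 1.19 mm from the nearest boundary — within the 1.6 mm shell band (2 × 0.8).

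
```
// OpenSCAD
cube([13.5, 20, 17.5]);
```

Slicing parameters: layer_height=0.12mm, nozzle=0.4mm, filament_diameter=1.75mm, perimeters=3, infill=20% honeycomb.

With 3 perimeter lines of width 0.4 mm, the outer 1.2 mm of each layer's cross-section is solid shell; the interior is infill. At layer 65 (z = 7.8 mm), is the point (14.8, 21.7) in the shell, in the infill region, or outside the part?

outside

At z = 7.8 mm: the cube (footprint 13.5×20) is included at this height. Overall, the cross-section is a single solid region. The nearest boundary edge runs (13.50, 0.00)→(13.50, 20.00); distance from the point to it = 2.14 mm. The point is not inside any of the regions above, so it lies outside the cross-section (2.14 mm from the nearest boundary).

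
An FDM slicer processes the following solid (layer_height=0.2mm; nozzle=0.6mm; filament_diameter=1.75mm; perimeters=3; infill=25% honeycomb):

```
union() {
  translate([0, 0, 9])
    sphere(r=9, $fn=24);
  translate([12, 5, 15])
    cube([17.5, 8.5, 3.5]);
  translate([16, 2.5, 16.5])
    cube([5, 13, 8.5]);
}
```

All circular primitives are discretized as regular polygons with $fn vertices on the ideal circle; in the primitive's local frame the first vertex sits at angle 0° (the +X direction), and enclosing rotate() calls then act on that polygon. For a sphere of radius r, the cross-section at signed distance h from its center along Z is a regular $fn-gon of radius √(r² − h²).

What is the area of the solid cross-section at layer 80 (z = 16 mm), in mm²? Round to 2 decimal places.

At z = 16 mm: the sphere: section is a regular 24-gon, circumradius = √(r²−h²) = √(9²−7²) = 5.657 (area = (24/2)·5.657²·sin(360°/24) = 99.39 mm²); the cube at (12, 5) (footprint 17.5×8.5) is included at this height (area 148.75 mm²); the cube at (16, 2.5) is absent (z outside [16.5, 25]); Taking the union: the 2 present regions are separate (no shared area or edge), so areas and boundary lengths simply add and each stays a separate island — area = 248.14 mm². Overall, the cross-section has 2 separate islands. Net area = 248.14 mm².

248.14 mm²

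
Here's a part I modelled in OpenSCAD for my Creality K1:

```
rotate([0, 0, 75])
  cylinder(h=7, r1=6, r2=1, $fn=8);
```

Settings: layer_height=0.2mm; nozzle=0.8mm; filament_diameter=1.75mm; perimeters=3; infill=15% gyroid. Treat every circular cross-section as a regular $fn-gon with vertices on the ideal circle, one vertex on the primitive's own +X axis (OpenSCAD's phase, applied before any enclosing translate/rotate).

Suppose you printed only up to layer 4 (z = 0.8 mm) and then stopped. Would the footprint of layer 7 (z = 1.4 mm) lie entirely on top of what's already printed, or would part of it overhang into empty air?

entirely on top

Compare the two slices. At z = 0.8: the cone: at t=0.114 of its height the radius interpolates to r₁+(r₂−r₁)t = 5.429, giving a regular 8-gon of that circumradius (area = (8/2)·5.429²·sin(360°/8) = 83.35 mm²); (rotated 75° about Z; rotation is an isometry so areas/perimeters/island counts are preserved). At z = 1.4: the cone (r1=6→r2=1) has section circumradius 5.000 here — a regular 8-gon (area = (8/2)·5.000²·sin(360°/8) = 70.71 mm²); (rotated 75° about Z; rotation is an isometry so areas/perimeters/island counts are preserved). Checking containment: the cross-section at z = 1.4 is a subset of the cross-section at z = 0.8.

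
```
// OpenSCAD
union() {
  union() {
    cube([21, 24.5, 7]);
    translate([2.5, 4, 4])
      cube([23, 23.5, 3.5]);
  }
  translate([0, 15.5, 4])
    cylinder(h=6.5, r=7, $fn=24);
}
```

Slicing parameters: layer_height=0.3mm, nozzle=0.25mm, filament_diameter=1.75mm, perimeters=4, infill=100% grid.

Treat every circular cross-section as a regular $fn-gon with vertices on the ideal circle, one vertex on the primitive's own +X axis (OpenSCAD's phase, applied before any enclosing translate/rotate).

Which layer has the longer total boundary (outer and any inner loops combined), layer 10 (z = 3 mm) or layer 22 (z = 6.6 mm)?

layer 22 (z = 6.6 mm)

Layer 10 (z = 3): the cube is present — its section is the full 21×24.5 rectangle (perimeter 91.00 mm); the cube at (2.5, 4) is not intersected at this z (z outside [4, 7.5]); Combining (union): only the 21×24.5 cube is present, so the union is just that shape — boundary = 91.00 mm; the cylinder at (0, 15.5) is not intersected at this z (z outside [4, 10.5]); Merging all regions: only that combined region is present, so the union is just that shape — boundary = 91.00 mm. So its perimeter = 91.00 mm. Layer 22 (z = 6.6): the cube is present — its section is the full 21×24.5 rectangle (perimeter 91.00 mm); the 23×23.5 cube at (2.5, 4) contributes its full rectangle (perimeter 93.00 mm); Merging all regions: the regions partially overlap (shared area 379.25 mm²), so the edge portions inside another operand are dropped and the merged outline is re-measured after clipping — boundary = 106.00 mm; the cylinder at (0, 15.5): section is a regular 24-gon, circumradius r=7 (perimeter = 2·24·7.000·sin(180°/24) = 43.86 mm); Combining (union): the regions partially overlap (shared area 76.09 mm²), so the edge portions inside another operand are dropped and the merged outline is re-measured after clipping — boundary = 113.93 mm. So its perimeter = 113.93 mm. Layer 22 is larger (113.93 vs 91.00 mm).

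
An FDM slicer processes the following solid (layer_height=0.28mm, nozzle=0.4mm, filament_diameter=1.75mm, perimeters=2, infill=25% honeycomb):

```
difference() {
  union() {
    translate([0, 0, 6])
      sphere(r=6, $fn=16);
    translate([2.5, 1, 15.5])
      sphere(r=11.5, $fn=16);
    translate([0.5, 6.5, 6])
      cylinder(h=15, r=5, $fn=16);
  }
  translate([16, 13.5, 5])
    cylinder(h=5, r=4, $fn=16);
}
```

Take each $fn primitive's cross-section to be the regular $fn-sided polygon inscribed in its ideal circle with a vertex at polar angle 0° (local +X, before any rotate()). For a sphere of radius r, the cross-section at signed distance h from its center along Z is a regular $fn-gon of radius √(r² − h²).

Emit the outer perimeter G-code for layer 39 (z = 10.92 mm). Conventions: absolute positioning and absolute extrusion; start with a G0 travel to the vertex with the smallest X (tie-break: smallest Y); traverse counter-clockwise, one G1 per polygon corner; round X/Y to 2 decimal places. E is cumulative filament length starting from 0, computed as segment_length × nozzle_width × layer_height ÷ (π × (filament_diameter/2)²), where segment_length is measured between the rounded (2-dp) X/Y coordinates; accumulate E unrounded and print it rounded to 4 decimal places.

G0 X-8.05 Y1.00 Z10.92
G1 X-7.25 Y-3.04 E0.1918
G1 X-4.96 Y-6.46 E0.3834
G1 X-1.54 Y-8.75 E0.5751
G1 X2.50 Y-9.55 E0.7668
G1 X6.54 Y-8.75 E0.9586
G1 X9.96 Y-6.46 E1.1503
G1 X12.25 Y-3.04 E1.3419
G1 X13.05 Y1.00 E1.5337
G1 X12.25 Y5.04 E1.7255
G1 X9.96 Y8.46 E1.9171
G1 X6.54 Y10.75 E2.1088
G1 X2.50 Y11.55 E2.3005
G1 X1.38 Y11.33 E2.3537
G1 X0.50 Y11.50 E2.3954
G1 X-1.41 Y11.12 E2.4861
G1 X-3.04 Y10.04 E2.5772
G1 X-3.39 Y9.51 E2.6067
G1 X-4.96 Y8.46 E2.6947
G1 X-7.25 Y5.04 E2.8863
G1 X-8.05 Y1.00 E3.0781

At z = 10.92 mm: the r=6 sphere slices to a regular 16-gon of circumradius 3.434 (√(r²−h²) with h=4.92 from center); the r=11.5 sphere at (2.5, 1) contributes a regular 16-gon of circumradius √(11.5²−4.58²) = 10.549; the r=5 cylinder at (0.5, 6.5) gives a regular 16-gon of circumradius 5 (constant along its height); Merging all regions: the regions partially overlap (shared area 111.29 mm²), so overlapping operands fuse into one piece — 1 connected region; the cylinder at (16, 13.5) does not reach this height (z outside [5, 10]); Taking the first minus the rest: none of the subtracted shapes is present at this height, so that combined region is unchanged — 1 connected region. The outline is a single polygon with 20 vertices. Extrusion per mm of travel: 0.4 × 0.28 / (π × 0.875²) = 0.046564. Accumulating E over each segment gives final E = 3.0781.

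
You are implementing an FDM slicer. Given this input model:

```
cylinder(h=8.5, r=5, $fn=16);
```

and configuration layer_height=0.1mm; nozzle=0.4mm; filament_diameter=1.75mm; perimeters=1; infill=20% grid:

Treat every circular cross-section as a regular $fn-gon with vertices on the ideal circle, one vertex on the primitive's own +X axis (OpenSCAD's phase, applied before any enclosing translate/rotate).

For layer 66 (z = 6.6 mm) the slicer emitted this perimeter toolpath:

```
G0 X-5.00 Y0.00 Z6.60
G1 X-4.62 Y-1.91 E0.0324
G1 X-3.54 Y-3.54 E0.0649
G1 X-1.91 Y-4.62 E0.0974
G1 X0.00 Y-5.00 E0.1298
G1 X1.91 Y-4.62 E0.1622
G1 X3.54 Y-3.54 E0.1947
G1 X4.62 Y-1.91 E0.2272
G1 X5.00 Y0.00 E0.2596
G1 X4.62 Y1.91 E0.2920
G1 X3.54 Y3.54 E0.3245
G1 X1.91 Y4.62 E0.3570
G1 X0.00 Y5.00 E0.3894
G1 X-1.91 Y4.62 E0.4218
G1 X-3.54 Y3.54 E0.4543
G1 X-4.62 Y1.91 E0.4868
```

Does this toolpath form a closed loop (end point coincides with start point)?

Start point (G0): (-5.00, 0.00). End point (last G1): the path does not return to the start — open.

no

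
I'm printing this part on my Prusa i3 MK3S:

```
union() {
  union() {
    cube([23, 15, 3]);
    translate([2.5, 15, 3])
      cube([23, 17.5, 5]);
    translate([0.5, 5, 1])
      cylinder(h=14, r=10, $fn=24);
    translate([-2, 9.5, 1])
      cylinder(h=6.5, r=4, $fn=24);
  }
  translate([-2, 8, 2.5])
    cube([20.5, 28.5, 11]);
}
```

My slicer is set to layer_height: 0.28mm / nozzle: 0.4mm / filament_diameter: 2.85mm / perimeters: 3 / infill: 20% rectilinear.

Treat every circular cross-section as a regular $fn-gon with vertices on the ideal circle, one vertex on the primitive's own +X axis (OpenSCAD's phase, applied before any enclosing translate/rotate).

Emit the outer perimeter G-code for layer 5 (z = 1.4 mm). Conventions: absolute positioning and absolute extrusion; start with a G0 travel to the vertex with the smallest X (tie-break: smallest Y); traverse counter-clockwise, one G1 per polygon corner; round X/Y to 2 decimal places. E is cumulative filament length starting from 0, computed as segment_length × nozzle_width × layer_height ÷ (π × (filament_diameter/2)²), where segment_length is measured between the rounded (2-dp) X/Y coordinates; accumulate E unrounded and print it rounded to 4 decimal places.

G0 X-9.50 Y5.00 Z1.40
G1 X-9.16 Y2.41 E0.0459
G1 X-8.16 Y0.00 E0.0917
G1 X-6.57 Y-2.07 E0.1375
G1 X-4.50 Y-3.66 E0.1833
G1 X-2.09 Y-4.66 E0.2291
G1 X0.50 Y-5.00 E0.2750
G1 X3.09 Y-4.66 E0.3209
G1 X5.50 Y-3.66 E0.3667
G1 X7.57 Y-2.07 E0.4125
G1 X9.16 Y0.00 E0.4583
G1 X23.00 Y0.00 E0.7013
G1 X23.00 Y15.00 E0.9646
G1 X0.00 Y15.00 E1.3684
G1 X0.00 Y14.93 E1.3697
G1 X-2.09 Y14.66 E1.4067
G1 X-4.50 Y13.66 E1.4525
G1 X-6.57 Y12.07 E1.4983
G1 X-8.16 Y10.00 E1.5441
G1 X-9.16 Y7.59 E1.5899
G1 X-9.50 Y5.00 E1.6358

At z = 1.4 mm: the cube is present — its section is the full 23×15 rectangle; the cube at (2.5, 15) is absent (z outside [3, 8]); the r=10 cylinder at (0.5, 5) contributes a regular 24-gon of circumradius 10; the cylinder at (-2, 9.5): section is a regular 24-gon, circumradius r=4; Combining (union): the regions partially overlap (shared area 182.36 mm²), so overlapping operands fuse into one piece — 1 connected region; the cube at (-2, 8) is absent (z outside [2.5, 13.5]); Taking the union: only that combined region is present, so the union is just that shape — 1 connected region. The outline is a single polygon with 20 vertices. Extrusion per mm of travel: 0.4 × 0.28 / (π × 1.425²) = 0.017557. Accumulating E over each segment gives final E = 1.6358.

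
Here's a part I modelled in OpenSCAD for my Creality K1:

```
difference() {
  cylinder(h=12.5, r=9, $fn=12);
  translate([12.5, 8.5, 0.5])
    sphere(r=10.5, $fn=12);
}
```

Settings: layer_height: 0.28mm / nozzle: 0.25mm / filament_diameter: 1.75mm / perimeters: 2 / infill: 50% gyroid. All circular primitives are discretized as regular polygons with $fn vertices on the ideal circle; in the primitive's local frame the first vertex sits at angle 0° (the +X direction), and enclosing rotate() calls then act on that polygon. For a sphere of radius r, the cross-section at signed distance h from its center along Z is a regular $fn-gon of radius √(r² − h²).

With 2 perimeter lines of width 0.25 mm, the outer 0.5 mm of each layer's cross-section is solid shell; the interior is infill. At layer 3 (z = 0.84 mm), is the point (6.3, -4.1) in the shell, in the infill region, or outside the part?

At z = 0.84 mm: the cylinder: section is a regular 12-gon, circumradius r=9; the r=10.5 sphere at (12.5, 8.5) slices to a regular 12-gon of circumradius 10.494 (√(r²−h²) with h=0.34 from center); After the difference (first − rest): starting from the r=9 cylinder, the r=10.5 sphere at (12.5, 8.5) partially overlaps it — only the 31.16 mm² overlap (of its 330.40 mm²) is removed, clipping the outline — 1 connected region. Overall, the cross-section is a single solid region. The nearest boundary edge runs (7.79, -4.50)→(4.50, -7.79); distance from the point to it = 1.34 mm. The point is inside the cross-section and 1.34 mm from the nearest boundary — more than the 0.5 mm shell width (2 × 0.25), so it's in the infill interior.

infill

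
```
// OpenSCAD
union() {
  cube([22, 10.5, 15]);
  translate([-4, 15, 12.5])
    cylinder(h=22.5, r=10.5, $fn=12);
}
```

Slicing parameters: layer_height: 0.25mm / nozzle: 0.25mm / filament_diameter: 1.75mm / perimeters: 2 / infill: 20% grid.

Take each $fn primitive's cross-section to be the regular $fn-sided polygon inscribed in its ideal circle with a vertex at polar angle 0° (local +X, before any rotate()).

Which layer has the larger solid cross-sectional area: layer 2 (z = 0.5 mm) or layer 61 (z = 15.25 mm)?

layer 61 (z = 15.25 mm)

Layer 2 (z = 0.5): the 22×10.5 cube contributes its full rectangle (area 231.00 mm²); the cylinder at (-4, 15) is not intersected at this z (z outside [12.5, 35]); Merging all regions: only the 22×10.5 cube is present, so the union is just that shape — area = 231.00 mm². So its area = 231.00 mm². Layer 61 (z = 15.25): the cube does not reach this height (z outside [0, 15]); the r=10.5 cylinder at (-4, 15) contributes a regular 12-gon of circumradius 10.5 (area = (12/2)·10.500²·sin(360°/12) = 330.75 mm²); Merging all regions: only the r=10.5 cylinder at (-4, 15) is present, so the union is just that shape — area = 330.75 mm². So its area = 330.75 mm². Layer 61 is larger (330.75 vs 231.00 mm²).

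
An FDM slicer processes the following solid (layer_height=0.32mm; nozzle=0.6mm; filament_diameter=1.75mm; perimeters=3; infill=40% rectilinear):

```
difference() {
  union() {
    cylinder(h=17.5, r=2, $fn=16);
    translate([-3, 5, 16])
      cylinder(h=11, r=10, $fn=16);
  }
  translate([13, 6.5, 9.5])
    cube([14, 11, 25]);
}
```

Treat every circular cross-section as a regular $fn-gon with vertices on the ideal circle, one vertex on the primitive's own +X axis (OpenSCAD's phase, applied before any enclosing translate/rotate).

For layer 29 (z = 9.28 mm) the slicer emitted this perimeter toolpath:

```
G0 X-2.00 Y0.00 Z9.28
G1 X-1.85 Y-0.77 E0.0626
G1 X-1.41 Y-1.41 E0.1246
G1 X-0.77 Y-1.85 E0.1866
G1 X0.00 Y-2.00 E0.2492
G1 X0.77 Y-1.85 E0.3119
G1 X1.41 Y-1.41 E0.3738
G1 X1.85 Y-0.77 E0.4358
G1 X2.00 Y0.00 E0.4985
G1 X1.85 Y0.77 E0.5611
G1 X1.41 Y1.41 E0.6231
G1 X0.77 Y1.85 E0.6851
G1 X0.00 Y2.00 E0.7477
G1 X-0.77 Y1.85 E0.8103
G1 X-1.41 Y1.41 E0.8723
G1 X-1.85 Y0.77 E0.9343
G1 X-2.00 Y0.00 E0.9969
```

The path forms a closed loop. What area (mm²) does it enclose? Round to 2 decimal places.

12.25 mm²

Apply the shoelace formula to the sequence of (X, Y) vertices; enclosed area = 12.25 mm².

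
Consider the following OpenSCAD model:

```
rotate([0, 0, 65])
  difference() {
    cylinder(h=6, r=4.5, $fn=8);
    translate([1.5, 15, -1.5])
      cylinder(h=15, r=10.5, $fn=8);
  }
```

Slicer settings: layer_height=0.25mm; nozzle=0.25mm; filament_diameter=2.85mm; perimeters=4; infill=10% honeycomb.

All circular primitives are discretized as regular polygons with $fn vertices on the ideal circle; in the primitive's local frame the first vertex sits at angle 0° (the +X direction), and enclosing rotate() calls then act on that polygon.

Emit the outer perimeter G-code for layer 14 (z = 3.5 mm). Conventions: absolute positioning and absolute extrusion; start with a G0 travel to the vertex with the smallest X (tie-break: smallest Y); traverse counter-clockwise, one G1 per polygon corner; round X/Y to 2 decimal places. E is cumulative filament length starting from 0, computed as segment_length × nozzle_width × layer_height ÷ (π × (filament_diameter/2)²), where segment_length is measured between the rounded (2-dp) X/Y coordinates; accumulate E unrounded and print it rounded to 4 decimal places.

G0 X-4.23 Y-1.54 Z3.50
G1 X-1.90 Y-4.08 E0.0338
G1 X1.54 Y-4.23 E0.0675
G1 X4.08 Y-1.90 E0.1013
G1 X4.23 Y1.54 E0.1350
G1 X1.90 Y4.08 E0.1688
G1 X-1.54 Y4.23 E0.2025
G1 X-4.08 Y1.90 E0.2363
G1 X-4.23 Y-1.54 E0.2700

At z = 3.5 mm: the r=4.5 cylinder gives a regular 8-gon of circumradius 4.5 (constant along its height); the cylinder at (1.5, 15): section is a regular 8-gon, circumradius r=10.5; After the difference (first − rest): starting from the r=4.5 cylinder, the r=10.5 cylinder at (1.5, 15) misses the remaining region (no effect) — 1 connected region; (whole slice rotated 65° about Z — lengths, areas and connectivity unchanged). The outline is a single polygon with 8 vertices. Extrusion per mm of travel: 0.25 × 0.25 / (π × 1.425²) = 0.009797. Accumulating E over each segment gives final E = 0.2700.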